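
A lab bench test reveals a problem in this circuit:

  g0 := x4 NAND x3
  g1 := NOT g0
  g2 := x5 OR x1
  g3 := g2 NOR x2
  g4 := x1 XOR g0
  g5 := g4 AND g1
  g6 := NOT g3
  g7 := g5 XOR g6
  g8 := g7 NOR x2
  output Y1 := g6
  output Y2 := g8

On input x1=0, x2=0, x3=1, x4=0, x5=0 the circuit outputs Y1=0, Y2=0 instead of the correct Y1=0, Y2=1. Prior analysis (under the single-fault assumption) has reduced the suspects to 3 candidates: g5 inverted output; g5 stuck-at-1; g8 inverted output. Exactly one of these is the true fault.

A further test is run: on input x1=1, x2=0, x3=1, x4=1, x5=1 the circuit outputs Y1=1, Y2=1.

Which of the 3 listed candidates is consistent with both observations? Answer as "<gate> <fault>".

Evaluate each candidate on input x1=1, x2=0, x3=1, x4=1, x5=1:
  g5 inverted output: g0=0, g1=1, g2=1, g3=0, g4=1, g5=0 [inverted output], g6=1, g7=1, g8=0 → Y1=1, Y2=0 — eliminated
  g5 stuck-at-1: g0=0, g1=1, g2=1, g3=0, g4=1, g5=1 [stuck-at-1], g6=1, g7=0, g8=1 → Y1=1, Y2=1 — matches
  g8 inverted output: g0=0, g1=1, g2=1, g3=0, g4=1, g5=1, g6=1, g7=0, g8=0 [inverted output] → Y1=1, Y2=0 — eliminated
Only g5 stuck-at-1 reproduces the observed Y1=1, Y2=1.

g5 stuck-at-1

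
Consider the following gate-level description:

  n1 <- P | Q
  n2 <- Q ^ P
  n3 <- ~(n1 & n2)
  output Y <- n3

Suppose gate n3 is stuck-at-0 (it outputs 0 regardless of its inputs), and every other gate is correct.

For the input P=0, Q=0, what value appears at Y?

Propagate with n3 forced: n1=0, n2=0, n3=0 [stuck-at-0].
So Y = 0. (Without the fault it would be 1.)

0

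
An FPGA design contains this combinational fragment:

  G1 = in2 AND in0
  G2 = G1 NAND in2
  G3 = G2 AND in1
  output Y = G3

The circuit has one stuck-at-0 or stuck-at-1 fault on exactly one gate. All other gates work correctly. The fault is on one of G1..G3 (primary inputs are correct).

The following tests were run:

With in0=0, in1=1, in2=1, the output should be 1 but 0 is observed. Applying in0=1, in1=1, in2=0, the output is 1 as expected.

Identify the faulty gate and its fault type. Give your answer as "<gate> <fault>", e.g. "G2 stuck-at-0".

G1 stuck-at-1

Fault-free values for test 1 (in0=0, in1=1, in2=1): G1=0, G2=1, G3=1, giving Y=1. Observed 0.
Test 1: faults giving observed 0 are {G1 stuck-at-1, G2 stuck-at-0, G3 stuck-at-0}.
Test 2 (in0=1, in1=1, in2=0): fault-free G1=0, G2=1, G3=1 → 1; observed 1. Eliminates G2 stuck-at-0, G3 stuck-at-0.
Only G1 stuck-at-1 is consistent with every test.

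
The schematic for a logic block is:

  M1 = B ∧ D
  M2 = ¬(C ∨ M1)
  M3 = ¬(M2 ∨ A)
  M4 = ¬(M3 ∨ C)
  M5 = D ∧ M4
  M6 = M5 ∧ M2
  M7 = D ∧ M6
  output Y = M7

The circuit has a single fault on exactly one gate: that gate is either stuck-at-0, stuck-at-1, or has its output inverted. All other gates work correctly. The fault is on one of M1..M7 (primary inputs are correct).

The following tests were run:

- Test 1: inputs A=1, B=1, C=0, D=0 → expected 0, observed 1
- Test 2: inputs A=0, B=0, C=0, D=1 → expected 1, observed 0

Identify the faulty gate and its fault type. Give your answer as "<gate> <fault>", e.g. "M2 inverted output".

M7 inverted output

Fault-free values for test 1 (A=1, B=1, C=0, D=0): M1=0, M2=1, M3=0, M4=1, M5=0, M6=0, M7=0, giving Y=0. Observed 1.
Test 1: faults giving observed 1 are {M7 stuck-at-1, M7 inverted output}.
Test 2 (A=0, B=0, C=0, D=1): fault-free M1=0, M2=1, M3=0, M4=1, M5=1, M6=1, M7=1 → 1; observed 0. Eliminates M7 stuck-at-1.
Only M7 inverted output is consistent with every test.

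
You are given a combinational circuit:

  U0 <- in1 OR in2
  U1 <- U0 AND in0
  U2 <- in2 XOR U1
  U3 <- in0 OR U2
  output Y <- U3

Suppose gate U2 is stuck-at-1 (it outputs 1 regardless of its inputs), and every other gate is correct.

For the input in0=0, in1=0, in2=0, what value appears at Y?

1

Propagate with U2 forced: U0=0, U1=0, U2=1 [stuck-at-1], U3=1.
So Y = 1. (Without the fault it would be 0.)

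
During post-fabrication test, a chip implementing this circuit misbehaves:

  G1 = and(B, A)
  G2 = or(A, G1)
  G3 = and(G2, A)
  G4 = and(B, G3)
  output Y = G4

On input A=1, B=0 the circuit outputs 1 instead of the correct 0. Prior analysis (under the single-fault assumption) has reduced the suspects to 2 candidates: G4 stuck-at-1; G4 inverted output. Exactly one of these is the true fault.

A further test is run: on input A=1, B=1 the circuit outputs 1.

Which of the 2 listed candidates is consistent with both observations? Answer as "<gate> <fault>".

G4 stuck-at-1

Evaluate each candidate on input A=1, B=1:
  G4 stuck-at-1: G1=1, G2=1, G3=1, G4=1 [stuck-at-1] → 1 — matches
  G4 inverted output: G1=1, G2=1, G3=1, G4=0 [inverted output] → 0 — eliminated
Only G4 stuck-at-1 reproduces the observed 1.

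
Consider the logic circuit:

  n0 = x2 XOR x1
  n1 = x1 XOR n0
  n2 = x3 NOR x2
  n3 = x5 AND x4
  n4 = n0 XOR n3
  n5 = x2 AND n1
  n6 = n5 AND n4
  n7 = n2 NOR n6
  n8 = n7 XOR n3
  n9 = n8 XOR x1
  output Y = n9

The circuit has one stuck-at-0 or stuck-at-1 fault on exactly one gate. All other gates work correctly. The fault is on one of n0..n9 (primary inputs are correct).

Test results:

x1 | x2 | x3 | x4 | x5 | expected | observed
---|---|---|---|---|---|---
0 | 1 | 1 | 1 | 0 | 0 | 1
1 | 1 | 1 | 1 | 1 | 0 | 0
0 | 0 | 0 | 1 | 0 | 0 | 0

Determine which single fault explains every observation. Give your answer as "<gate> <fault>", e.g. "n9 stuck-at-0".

n0 stuck-at-0

Fault-free values for test 1 (x1=0, x2=1, x3=1, x4=1, x5=0): n0=1, n1=1, n2=0, n3=0, n4=1, n5=1, n6=1, n7=0, n8=0, n9=0, giving Y=0. Observed 1.
Test 1: faults giving observed 1 are {n0 stuck-at-0, n1 stuck-at-0, n4 stuck-at-0, n5 stuck-at-0, n6 stuck-at-0, n7 stuck-at-1, n8 stuck-at-1, n9 stuck-at-1}.
Test 2 (x1=1, x2=1, x3=1, x4=1, x5=1): fault-free n0=0, n1=1, n2=0, n3=1, n4=1, n5=1, n6=1, n7=0, n8=1, n9=0 → 0; observed 0. Eliminates n1 stuck-at-0, n4 stuck-at-0, n5 stuck-at-0, n6 stuck-at-0, n7 stuck-at-1, n9 stuck-at-1.
Test 3 (x1=0, x2=0, x3=0, x4=1, x5=0): fault-free n0=0, n1=0, n2=1, n3=0, n4=0, n5=0, n6=0, n7=0, n8=0, n9=0 → 0; observed 0. Eliminates n8 stuck-at-1.
Only n0 stuck-at-0 is consistent with every test.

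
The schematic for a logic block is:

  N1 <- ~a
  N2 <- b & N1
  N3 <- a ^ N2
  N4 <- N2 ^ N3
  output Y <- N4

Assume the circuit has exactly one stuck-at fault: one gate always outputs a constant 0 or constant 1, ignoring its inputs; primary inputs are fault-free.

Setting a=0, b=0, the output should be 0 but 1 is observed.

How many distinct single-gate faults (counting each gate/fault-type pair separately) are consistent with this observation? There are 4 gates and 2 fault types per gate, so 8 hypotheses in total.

2

Fault-free: N1=1, N2=0, N3=0, N4=0 → 0. Observed 1.
  N1 stuck-at-0: output 0 ✗
  N1 stuck-at-1: output 0 ✗
  N2 stuck-at-0: output 0 ✗
  N2 stuck-at-1: output 0 ✗
  N3 stuck-at-0: output 0 ✗
  N3 stuck-at-1: output 1 ✓
  N4 stuck-at-0: output 0 ✗
  N4 stuck-at-1: output 1 ✓
Consistent faults: {N3 stuck-at-1, N4 stuck-at-1} — 2 in all.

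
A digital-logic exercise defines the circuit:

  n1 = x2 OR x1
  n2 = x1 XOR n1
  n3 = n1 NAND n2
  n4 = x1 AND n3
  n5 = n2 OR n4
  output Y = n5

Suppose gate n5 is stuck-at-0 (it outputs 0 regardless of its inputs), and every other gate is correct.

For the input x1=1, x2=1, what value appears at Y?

0

Propagate with n5 forced: n1=1, n2=0, n3=1, n4=1, n5=0 [stuck-at-0].
So Y = 0. (Without the fault it would be 1.)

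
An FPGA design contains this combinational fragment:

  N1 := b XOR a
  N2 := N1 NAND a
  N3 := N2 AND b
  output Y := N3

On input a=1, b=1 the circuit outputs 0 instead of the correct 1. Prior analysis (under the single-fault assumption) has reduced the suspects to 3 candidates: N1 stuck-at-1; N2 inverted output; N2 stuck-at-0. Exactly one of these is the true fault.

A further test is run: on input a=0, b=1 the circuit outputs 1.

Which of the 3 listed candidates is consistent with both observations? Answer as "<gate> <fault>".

Evaluate each candidate on input a=0, b=1:
  N1 stuck-at-1: N1=1 [stuck-at-1], N2=1, N3=1 → 1 — matches
  N2 inverted output: N1=1, N2=0 [inverted output], N3=0 → 0 — eliminated
  N2 stuck-at-0: N1=1, N2=0 [stuck-at-0], N3=0 → 0 — eliminated
Only N1 stuck-at-1 reproduces the observed 1.

N1 stuck-at-1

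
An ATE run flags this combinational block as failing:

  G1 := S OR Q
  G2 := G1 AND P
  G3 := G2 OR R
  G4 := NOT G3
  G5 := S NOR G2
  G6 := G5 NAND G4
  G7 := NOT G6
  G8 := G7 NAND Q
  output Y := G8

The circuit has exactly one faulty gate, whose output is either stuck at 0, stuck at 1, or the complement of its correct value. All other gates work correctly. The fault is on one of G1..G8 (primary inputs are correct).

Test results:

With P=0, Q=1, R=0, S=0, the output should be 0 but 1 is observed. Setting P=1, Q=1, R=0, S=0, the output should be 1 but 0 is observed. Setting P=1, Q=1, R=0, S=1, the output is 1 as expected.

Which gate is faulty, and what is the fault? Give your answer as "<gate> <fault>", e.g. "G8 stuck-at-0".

G2 inverted output

Fault-free values for test 1 (P=0, Q=1, R=0, S=0): G1=1, G2=0, G3=0, G4=1, G5=1, G6=0, G7=1, G8=0, giving Y=0. Observed 1.
Test 1: faults giving observed 1 are {G2 stuck-at-1, G2 inverted output, G3 stuck-at-1, G3 inverted output, G4 stuck-at-0, G4 inverted output, G5 stuck-at-0, G5 inverted output, G6 stuck-at-1, G6 inverted output, G7 stuck-at-0, G7 inverted output, G8 stuck-at-1, G8 inverted output}.
Test 2 (P=1, Q=1, R=0, S=0): fault-free G1=1, G2=1, G3=1, G4=0, G5=0, G6=1, G7=0, G8=1 → 1; observed 0. Eliminates G2 stuck-at-1, G3 stuck-at-1, G3 inverted output, G4 stuck-at-0, G4 inverted output, G5 stuck-at-0, G5 inverted output, G6 stuck-at-1, G7 stuck-at-0, G8 stuck-at-1.
Test 3 (P=1, Q=1, R=0, S=1): fault-free G1=1, G2=1, G3=1, G4=0, G5=0, G6=1, G7=0, G8=1 → 1; observed 1. Eliminates G6 inverted output, G7 inverted output, G8 inverted output.
Only G2 inverted output is consistent with every test.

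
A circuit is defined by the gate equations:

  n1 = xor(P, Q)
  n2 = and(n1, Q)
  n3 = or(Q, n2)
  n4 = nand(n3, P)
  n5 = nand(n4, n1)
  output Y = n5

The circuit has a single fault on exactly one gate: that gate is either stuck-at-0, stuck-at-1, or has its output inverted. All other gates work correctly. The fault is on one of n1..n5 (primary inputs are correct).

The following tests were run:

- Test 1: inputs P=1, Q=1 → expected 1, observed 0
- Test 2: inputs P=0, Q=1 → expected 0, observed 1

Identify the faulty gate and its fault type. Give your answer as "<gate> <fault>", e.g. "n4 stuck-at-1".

n5 inverted output

Fault-free values for test 1 (P=1, Q=1): n1=0, n2=0, n3=1, n4=0, n5=1, giving Y=1. Observed 0.
Test 1: faults giving observed 0 are {n5 stuck-at-0, n5 inverted output}.
Test 2 (P=0, Q=1): fault-free n1=1, n2=1, n3=1, n4=1, n5=0 → 0; observed 1. Eliminates n5 stuck-at-0.
Only n5 inverted output is consistent with every test.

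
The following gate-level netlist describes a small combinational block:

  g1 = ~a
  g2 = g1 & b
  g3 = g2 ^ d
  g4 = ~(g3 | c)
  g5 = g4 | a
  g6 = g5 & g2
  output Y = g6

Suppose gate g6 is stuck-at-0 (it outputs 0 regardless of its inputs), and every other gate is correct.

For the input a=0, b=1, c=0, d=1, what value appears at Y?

0

Propagate with g6 forced: g1=1, g2=1, g3=0, g4=1, g5=1, g6=0 [stuck-at-0].
So Y = 0. (Without the fault it would be 1.)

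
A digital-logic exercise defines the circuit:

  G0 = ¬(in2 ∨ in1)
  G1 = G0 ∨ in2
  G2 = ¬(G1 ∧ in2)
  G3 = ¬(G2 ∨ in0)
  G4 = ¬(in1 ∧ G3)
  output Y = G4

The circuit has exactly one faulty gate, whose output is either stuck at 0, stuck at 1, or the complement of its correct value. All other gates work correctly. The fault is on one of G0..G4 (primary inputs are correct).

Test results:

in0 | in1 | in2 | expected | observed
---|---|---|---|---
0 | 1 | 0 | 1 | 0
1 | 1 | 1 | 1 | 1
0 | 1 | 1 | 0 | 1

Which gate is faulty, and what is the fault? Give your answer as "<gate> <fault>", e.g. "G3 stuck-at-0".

Fault-free values for test 1 (in0=0, in1=1, in2=0): G0=0, G1=0, G2=1, G3=0, G4=1, giving Y=1. Observed 0.
Test 1: faults giving observed 0 are {G2 stuck-at-0, G2 inverted output, G3 stuck-at-1, G3 inverted output, G4 stuck-at-0, G4 inverted output}.
Test 2 (in0=1, in1=1, in2=1): fault-free G0=0, G1=1, G2=0, G3=0, G4=1 → 1; observed 1. Eliminates G3 stuck-at-1, G3 inverted output, G4 stuck-at-0, G4 inverted output.
Test 3 (in0=0, in1=1, in2=1): fault-free G0=0, G1=1, G2=0, G3=1, G4=0 → 0; observed 1. Eliminates G2 stuck-at-0.
Only G2 inverted output is consistent with every test.

G2 inverted output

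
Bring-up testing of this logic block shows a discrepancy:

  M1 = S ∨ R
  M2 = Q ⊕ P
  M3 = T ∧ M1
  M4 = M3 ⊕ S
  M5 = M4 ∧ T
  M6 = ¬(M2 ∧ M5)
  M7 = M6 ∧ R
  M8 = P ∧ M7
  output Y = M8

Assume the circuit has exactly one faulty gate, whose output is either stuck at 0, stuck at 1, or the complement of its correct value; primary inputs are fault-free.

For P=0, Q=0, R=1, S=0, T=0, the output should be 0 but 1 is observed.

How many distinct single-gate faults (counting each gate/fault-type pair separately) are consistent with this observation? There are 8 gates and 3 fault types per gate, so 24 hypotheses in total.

Fault-free: M1=1, M2=0, M3=0, M4=0, M5=0, M6=1, M7=1, M8=0 → 0. Observed 1.
  M1: none of the 3 fault types match ✗
  M2: none of the 3 fault types match ✗
  M3: none of the 3 fault types match ✗
  M4: none of the 3 fault types match ✗
  M5: none of the 3 fault types match ✗
  M6: none of the 3 fault types match ✗
  M7: none of the 3 fault types match ✗
  M8: stuck-at-1, inverted output ✓; others ✗
Consistent faults: {M8 stuck-at-1, M8 inverted output} — 2 in all.

2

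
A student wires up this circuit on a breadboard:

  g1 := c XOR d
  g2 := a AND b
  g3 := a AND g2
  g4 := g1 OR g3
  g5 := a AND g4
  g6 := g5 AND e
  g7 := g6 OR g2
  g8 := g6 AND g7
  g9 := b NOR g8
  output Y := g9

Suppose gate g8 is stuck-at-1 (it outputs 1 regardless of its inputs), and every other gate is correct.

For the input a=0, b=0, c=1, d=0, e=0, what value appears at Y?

0

Propagate with g8 forced: g1=1, g2=0, g3=0, g4=1, g5=0, g6=0, g7=0, g8=1 [stuck-at-1], g9=0.
So Y = 0. (Without the fault it would be 1.)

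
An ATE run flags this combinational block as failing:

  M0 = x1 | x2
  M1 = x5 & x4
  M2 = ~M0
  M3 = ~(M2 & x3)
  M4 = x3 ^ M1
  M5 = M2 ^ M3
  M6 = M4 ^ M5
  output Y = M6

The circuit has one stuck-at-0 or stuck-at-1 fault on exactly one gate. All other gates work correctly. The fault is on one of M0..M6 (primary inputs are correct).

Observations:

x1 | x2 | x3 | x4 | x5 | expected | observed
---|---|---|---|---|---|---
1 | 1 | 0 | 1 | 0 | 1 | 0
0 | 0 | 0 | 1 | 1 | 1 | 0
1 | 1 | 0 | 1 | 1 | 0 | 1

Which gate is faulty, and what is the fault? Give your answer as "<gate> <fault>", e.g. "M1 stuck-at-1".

M3 stuck-at-0

Fault-free values for test 1 (x1=1, x2=1, x3=0, x4=1, x5=0): M0=1, M1=0, M2=0, M3=1, M4=0, M5=1, M6=1, giving Y=1. Observed 0.
Test 1: faults giving observed 0 are {M0 stuck-at-0, M1 stuck-at-1, M2 stuck-at-1, M3 stuck-at-0, M4 stuck-at-1, M5 stuck-at-0, M6 stuck-at-0}.
Test 2 (x1=0, x2=0, x3=0, x4=1, x5=1): fault-free M0=0, M1=1, M2=1, M3=1, M4=1, M5=0, M6=1 → 1; observed 0. Eliminates M0 stuck-at-0, M1 stuck-at-1, M2 stuck-at-1, M4 stuck-at-1, M5 stuck-at-0.
Test 3 (x1=1, x2=1, x3=0, x4=1, x5=1): fault-free M0=1, M1=1, M2=0, M3=1, M4=1, M5=1, M6=0 → 0; observed 1. Eliminates M6 stuck-at-0.
Only M3 stuck-at-0 is consistent with every test.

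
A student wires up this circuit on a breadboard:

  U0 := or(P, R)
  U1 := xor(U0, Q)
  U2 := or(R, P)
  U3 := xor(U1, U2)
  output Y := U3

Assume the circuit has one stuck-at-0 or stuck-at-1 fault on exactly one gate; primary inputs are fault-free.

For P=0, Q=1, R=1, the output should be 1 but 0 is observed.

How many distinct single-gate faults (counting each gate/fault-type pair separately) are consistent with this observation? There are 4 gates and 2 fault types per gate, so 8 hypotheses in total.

4

Fault-free: U0=1, U1=0, U2=1, U3=1 → 1. Observed 0.
  U0 stuck-at-0: output 0 ✓
  U0 stuck-at-1: output 1 ✗
  U1 stuck-at-0: output 1 ✗
  U1 stuck-at-1: output 0 ✓
  U2 stuck-at-0: output 0 ✓
  U2 stuck-at-1: output 1 ✗
  U3 stuck-at-0: output 0 ✓
  U3 stuck-at-1: output 1 ✗
Consistent faults: {U0 stuck-at-0, U1 stuck-at-1, U2 stuck-at-0, U3 stuck-at-0} — 4 in all.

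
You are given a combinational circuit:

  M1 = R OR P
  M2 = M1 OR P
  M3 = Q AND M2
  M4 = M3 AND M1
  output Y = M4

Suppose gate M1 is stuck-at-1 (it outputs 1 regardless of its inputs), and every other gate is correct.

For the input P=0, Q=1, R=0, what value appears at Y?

1

Propagate with M1 forced: M1=1 [stuck-at-1], M2=1, M3=1, M4=1.
So Y = 1. (Without the fault it would be 0.)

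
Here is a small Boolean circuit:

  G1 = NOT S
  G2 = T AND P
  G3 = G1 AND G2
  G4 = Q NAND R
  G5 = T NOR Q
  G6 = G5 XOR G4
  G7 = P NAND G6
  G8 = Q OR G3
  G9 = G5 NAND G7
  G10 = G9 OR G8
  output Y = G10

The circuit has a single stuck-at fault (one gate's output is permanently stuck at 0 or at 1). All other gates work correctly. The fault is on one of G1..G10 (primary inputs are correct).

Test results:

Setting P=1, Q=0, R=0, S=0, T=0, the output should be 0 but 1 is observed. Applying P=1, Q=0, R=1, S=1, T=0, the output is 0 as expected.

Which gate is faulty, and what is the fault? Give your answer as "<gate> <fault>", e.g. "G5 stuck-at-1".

G2 stuck-at-1

Fault-free values for test 1 (P=1, Q=0, R=0, S=0, T=0): G1=1, G2=0, G3=0, G4=1, G5=1, G6=0, G7=1, G8=0, G9=0, G10=0, giving Y=0. Observed 1.
Test 1: faults giving observed 1 are {G2 stuck-at-1, G3 stuck-at-1, G4 stuck-at-0, G5 stuck-at-0, G6 stuck-at-1, G7 stuck-at-0, G8 stuck-at-1, G9 stuck-at-1, G10 stuck-at-1}.
Test 2 (P=1, Q=0, R=1, S=1, T=0): fault-free G1=0, G2=0, G3=0, G4=1, G5=1, G6=0, G7=1, G8=0, G9=0, G10=0 → 0; observed 0. Eliminates G3 stuck-at-1, G4 stuck-at-0, G5 stuck-at-0, G6 stuck-at-1, G7 stuck-at-0, G8 stuck-at-1, G9 stuck-at-1, G10 stuck-at-1.
Only G2 stuck-at-1 is consistent with every test.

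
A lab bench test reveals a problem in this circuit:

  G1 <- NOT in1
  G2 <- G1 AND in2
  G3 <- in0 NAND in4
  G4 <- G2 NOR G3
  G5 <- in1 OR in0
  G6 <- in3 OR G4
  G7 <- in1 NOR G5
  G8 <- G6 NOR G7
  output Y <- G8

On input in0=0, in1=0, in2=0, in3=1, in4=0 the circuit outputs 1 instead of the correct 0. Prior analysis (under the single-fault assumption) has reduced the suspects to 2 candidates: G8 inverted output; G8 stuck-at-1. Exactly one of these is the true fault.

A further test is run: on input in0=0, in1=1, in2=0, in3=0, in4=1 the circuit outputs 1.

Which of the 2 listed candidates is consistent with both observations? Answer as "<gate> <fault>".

G8 stuck-at-1

Evaluate each candidate on input in0=0, in1=1, in2=0, in3=0, in4=1:
  G8 inverted output: G1=0, G2=0, G3=1, G4=0, G5=1, G6=0, G7=0, G8=0 [inverted output] → 0 — eliminated
  G8 stuck-at-1: G1=0, G2=0, G3=1, G4=0, G5=1, G6=0, G7=0, G8=1 [stuck-at-1] → 1 — matches
Only G8 stuck-at-1 reproduces the observed 1.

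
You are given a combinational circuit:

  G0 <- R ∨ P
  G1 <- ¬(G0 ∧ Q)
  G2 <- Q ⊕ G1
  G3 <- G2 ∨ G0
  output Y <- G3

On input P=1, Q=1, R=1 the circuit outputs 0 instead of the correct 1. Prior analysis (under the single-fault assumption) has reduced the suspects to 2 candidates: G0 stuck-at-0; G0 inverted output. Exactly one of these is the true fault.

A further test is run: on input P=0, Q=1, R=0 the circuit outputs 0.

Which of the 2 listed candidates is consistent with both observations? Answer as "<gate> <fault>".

G0 stuck-at-0

Evaluate each candidate on input P=0, Q=1, R=0:
  G0 stuck-at-0: G0=0 [stuck-at-0], G1=1, G2=0, G3=0 → 0 — matches
  G0 inverted output: G0=1 [inverted output], G1=0, G2=1, G3=1 → 1 — eliminated
Only G0 stuck-at-0 reproduces the observed 0.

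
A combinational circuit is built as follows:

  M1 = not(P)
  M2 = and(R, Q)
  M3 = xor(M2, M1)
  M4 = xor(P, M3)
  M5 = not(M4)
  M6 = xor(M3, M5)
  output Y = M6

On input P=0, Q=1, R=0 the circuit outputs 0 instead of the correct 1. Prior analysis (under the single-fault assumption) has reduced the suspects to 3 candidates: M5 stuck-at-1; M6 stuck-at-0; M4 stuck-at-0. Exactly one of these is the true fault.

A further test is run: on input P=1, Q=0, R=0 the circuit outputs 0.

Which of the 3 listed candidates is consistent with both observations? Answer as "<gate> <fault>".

M6 stuck-at-0

Evaluate each candidate on input P=1, Q=0, R=0:
  M5 stuck-at-1: M1=0, M2=0, M3=0, M4=1, M5=1 [stuck-at-1], M6=1 → 1 — eliminated
  M6 stuck-at-0: M1=0, M2=0, M3=0, M4=1, M5=0, M6=0 [stuck-at-0] → 0 — matches
  M4 stuck-at-0: M1=0, M2=0, M3=0, M4=0 [stuck-at-0], M5=1, M6=1 → 1 — eliminated
Only M6 stuck-at-0 reproduces the observed 0.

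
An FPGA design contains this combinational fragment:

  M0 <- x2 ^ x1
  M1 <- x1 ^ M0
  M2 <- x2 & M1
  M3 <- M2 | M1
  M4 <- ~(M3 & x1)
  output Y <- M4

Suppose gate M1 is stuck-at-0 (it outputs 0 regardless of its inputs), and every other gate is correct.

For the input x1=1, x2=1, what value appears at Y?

Propagate with M1 forced: M0=0, M1=0 [stuck-at-0], M2=0, M3=0, M4=1.
So Y = 1. (Without the fault it would be 0.)

1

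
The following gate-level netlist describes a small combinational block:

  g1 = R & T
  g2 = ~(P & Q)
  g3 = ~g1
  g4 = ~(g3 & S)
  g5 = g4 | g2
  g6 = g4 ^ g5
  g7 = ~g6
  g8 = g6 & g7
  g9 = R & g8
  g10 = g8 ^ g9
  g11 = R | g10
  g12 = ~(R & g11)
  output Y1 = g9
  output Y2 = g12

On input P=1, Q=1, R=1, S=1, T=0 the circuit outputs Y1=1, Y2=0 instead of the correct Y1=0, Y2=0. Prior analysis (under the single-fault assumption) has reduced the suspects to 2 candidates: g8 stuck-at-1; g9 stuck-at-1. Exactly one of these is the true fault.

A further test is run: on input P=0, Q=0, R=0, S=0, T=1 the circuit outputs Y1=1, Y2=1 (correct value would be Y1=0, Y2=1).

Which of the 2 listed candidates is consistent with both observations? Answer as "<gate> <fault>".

g9 stuck-at-1

Evaluate each candidate on input P=0, Q=0, R=0, S=0, T=1:
  g8 stuck-at-1: g1=0, g2=1, g3=1, g4=1, g5=1, g6=0, g7=1, g8=1 [stuck-at-1], g9=0, g10=1, g11=1, g12=1 → Y1=0, Y2=1 — eliminated
  g9 stuck-at-1: g1=0, g2=1, g3=1, g4=1, g5=1, g6=0, g7=1, g8=0, g9=1 [stuck-at-1], g10=1, g11=1, g12=1 → Y1=1, Y2=1 — matches
Only g9 stuck-at-1 reproduces the observed Y1=1, Y2=1.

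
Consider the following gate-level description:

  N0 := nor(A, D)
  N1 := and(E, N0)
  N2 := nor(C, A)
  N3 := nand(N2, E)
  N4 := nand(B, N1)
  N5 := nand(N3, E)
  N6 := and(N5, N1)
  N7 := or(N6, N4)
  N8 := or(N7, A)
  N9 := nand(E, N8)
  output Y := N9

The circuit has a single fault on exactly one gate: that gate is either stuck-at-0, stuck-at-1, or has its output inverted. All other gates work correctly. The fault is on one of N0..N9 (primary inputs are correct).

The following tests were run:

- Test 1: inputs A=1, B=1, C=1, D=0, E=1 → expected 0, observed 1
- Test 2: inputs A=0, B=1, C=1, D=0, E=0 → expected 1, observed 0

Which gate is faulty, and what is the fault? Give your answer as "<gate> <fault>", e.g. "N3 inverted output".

Fault-free values for test 1 (A=1, B=1, C=1, D=0, E=1): N0=0, N1=0, N2=0, N3=1, N4=1, N5=0, N6=0, N7=1, N8=1, N9=0, giving Y=0. Observed 1.
Test 1: faults giving observed 1 are {N8 stuck-at-0, N8 inverted output, N9 stuck-at-1, N9 inverted output}.
Test 2 (A=0, B=1, C=1, D=0, E=0): fault-free N0=1, N1=0, N2=0, N3=1, N4=1, N5=1, N6=0, N7=1, N8=1, N9=1 → 1; observed 0. Eliminates N8 stuck-at-0, N8 inverted output, N9 stuck-at-1.
Only N9 inverted output is consistent with every test.

N9 inverted output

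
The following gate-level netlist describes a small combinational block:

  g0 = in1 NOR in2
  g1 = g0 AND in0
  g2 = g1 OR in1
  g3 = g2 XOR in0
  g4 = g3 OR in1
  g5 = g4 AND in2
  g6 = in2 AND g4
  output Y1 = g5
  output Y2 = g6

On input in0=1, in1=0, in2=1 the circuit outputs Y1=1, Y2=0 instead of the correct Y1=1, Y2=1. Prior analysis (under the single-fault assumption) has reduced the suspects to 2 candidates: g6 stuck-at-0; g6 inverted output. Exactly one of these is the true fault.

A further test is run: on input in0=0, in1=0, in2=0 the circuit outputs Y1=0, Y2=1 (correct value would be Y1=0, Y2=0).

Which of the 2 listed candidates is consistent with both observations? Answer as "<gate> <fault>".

Evaluate each candidate on input in0=0, in1=0, in2=0:
  g6 stuck-at-0: g0=1, g1=0, g2=0, g3=0, g4=0, g5=0, g6=0 [stuck-at-0] → Y1=0, Y2=0 — eliminated
  g6 inverted output: g0=1, g1=0, g2=0, g3=0, g4=0, g5=0, g6=1 [inverted output] → Y1=0, Y2=1 — matches
Only g6 inverted output reproduces the observed Y1=0, Y2=1.

g6 inverted output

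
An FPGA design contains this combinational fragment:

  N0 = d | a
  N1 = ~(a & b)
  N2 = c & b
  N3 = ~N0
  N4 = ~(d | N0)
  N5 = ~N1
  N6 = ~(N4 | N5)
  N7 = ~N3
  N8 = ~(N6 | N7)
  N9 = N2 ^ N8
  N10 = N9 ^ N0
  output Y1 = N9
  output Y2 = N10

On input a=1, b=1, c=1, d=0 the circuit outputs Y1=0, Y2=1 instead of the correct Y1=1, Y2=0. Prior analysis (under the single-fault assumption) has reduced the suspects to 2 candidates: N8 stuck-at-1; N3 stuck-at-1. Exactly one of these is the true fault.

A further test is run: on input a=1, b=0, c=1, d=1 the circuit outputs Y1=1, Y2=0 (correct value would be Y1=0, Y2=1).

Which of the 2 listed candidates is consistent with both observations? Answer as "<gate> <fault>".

N8 stuck-at-1

Evaluate each candidate on input a=1, b=0, c=1, d=1:
  N8 stuck-at-1: N0=1, N1=1, N2=0, N3=0, N4=0, N5=0, N6=1, N7=1, N8=1 [stuck-at-1], N9=1, N10=0 → Y1=1, Y2=0 — matches
  N3 stuck-at-1: N0=1, N1=1, N2=0, N3=1 [stuck-at-1], N4=0, N5=0, N6=1, N7=0, N8=0, N9=0, N10=1 → Y1=0, Y2=1 — eliminated
Only N8 stuck-at-1 reproduces the observed Y1=1, Y2=0.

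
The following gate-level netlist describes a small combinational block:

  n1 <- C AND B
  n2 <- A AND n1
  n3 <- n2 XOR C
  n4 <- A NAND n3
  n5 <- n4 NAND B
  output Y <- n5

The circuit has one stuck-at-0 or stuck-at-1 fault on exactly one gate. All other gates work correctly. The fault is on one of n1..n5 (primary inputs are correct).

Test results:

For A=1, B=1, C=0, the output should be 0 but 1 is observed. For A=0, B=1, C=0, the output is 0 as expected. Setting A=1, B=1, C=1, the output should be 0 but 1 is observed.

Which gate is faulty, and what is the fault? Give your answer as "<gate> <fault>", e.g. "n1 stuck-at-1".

n3 stuck-at-1

Fault-free values for test 1 (A=1, B=1, C=0): n1=0, n2=0, n3=0, n4=1, n5=0, giving Y=0. Observed 1.
Test 1: faults giving observed 1 are {n1 stuck-at-1, n2 stuck-at-1, n3 stuck-at-1, n4 stuck-at-0, n5 stuck-at-1}.
Test 2 (A=0, B=1, C=0): fault-free n1=0, n2=0, n3=0, n4=1, n5=0 → 0; observed 0. Eliminates n4 stuck-at-0, n5 stuck-at-1.
Test 3 (A=1, B=1, C=1): fault-free n1=1, n2=1, n3=0, n4=1, n5=0 → 0; observed 1. Eliminates n1 stuck-at-1, n2 stuck-at-1.
Only n3 stuck-at-1 is consistent with every test.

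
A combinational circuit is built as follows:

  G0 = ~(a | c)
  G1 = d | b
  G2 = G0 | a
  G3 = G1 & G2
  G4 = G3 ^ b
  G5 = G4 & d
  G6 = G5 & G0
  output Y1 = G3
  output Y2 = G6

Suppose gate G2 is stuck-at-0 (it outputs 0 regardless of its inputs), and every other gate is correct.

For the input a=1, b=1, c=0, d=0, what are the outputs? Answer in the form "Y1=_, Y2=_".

Y1=0, Y2=0

Propagate with G2 forced: G0=0, G1=1, G2=0 [stuck-at-0], G3=0, G4=1, G5=0, G6=0.
So the outputs are Y1=0, Y2=0. (Without the fault they would be Y1=1, Y2=0.)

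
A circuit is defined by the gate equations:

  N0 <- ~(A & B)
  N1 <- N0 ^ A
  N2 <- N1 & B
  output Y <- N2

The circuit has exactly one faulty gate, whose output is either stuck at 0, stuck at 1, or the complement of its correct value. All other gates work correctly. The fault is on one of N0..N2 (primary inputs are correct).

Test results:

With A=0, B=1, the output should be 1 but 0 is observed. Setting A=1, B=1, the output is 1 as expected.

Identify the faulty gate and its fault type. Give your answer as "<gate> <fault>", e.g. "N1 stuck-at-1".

N0 stuck-at-0

Fault-free values for test 1 (A=0, B=1): N0=1, N1=1, N2=1, giving Y=1. Observed 0.
Test 1: faults giving observed 0 are {N0 stuck-at-0, N0 inverted output, N1 stuck-at-0, N1 inverted output, N2 stuck-at-0, N2 inverted output}.
Test 2 (A=1, B=1): fault-free N0=0, N1=1, N2=1 → 1; observed 1. Eliminates N0 inverted output, N1 stuck-at-0, N1 inverted output, N2 stuck-at-0, N2 inverted output.
Only N0 stuck-at-0 is consistent with every test.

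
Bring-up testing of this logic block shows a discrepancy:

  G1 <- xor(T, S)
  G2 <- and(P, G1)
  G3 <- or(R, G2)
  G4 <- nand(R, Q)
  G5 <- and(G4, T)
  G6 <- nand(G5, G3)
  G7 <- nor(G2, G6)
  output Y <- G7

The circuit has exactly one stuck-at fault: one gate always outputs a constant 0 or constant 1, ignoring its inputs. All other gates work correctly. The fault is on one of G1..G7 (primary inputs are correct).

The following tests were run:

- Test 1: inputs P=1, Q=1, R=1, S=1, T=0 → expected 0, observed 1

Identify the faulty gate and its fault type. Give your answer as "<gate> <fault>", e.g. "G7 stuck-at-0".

G7 stuck-at-1

Fault-free values for test 1 (P=1, Q=1, R=1, S=1, T=0): G1=1, G2=1, G3=1, G4=0, G5=0, G6=1, G7=0, giving Y=0. Observed 1.
Test 1: faults giving observed 1 are {G7 stuck-at-1}.
Only G7 stuck-at-1 is consistent with every test.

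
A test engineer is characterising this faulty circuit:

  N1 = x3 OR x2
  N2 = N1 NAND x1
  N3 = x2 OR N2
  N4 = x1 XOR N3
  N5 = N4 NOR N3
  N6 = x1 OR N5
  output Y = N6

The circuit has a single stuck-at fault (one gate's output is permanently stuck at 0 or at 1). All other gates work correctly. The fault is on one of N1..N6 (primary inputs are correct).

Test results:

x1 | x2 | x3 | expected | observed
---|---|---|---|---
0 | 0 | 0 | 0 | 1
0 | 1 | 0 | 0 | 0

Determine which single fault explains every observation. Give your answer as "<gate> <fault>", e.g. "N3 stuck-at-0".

N2 stuck-at-0

Fault-free values for test 1 (x1=0, x2=0, x3=0): N1=0, N2=1, N3=1, N4=1, N5=0, N6=0, giving Y=0. Observed 1.
Test 1: faults giving observed 1 are {N2 stuck-at-0, N3 stuck-at-0, N5 stuck-at-1, N6 stuck-at-1}.
Test 2 (x1=0, x2=1, x3=0): fault-free N1=1, N2=1, N3=1, N4=1, N5=0, N6=0 → 0; observed 0. Eliminates N3 stuck-at-0, N5 stuck-at-1, N6 stuck-at-1.
Only N2 stuck-at-0 is consistent with every test.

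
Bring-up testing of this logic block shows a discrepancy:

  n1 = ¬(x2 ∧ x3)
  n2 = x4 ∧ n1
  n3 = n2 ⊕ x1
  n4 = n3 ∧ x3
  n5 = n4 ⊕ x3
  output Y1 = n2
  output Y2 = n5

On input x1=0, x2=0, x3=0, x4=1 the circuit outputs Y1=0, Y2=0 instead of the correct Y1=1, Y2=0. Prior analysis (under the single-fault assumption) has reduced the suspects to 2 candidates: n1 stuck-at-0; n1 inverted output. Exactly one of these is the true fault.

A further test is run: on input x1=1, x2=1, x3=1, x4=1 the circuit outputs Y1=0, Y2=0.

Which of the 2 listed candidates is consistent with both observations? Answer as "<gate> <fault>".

n1 stuck-at-0

Evaluate each candidate on input x1=1, x2=1, x3=1, x4=1:
  n1 stuck-at-0: n1=0 [stuck-at-0], n2=0, n3=1, n4=1, n5=0 → Y1=0, Y2=0 — matches
  n1 inverted output: n1=1 [inverted output], n2=1, n3=0, n4=0, n5=1 → Y1=1, Y2=1 — eliminated
Only n1 stuck-at-0 reproduces the observed Y1=0, Y2=0.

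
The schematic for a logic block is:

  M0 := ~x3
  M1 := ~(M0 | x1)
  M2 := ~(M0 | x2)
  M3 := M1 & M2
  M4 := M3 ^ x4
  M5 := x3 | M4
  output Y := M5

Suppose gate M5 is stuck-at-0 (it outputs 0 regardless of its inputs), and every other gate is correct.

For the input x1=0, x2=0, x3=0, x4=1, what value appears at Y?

0

Propagate with M5 forced: M0=1, M1=0, M2=0, M3=0, M4=1, M5=0 [stuck-at-0].
So Y = 0. (Without the fault it would be 1.)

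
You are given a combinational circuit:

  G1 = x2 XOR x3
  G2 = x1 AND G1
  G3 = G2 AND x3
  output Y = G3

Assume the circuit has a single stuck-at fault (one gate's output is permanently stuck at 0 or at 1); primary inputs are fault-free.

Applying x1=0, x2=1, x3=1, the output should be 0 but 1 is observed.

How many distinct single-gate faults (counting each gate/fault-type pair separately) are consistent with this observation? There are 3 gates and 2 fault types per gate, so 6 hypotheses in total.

Fault-free: G1=0, G2=0, G3=0 → 0. Observed 1.
  G1 stuck-at-0: output 0 ✗
  G1 stuck-at-1: output 0 ✗
  G2 stuck-at-0: output 0 ✗
  G2 stuck-at-1: output 1 ✓
  G3 stuck-at-0: output 0 ✗
  G3 stuck-at-1: output 1 ✓
Consistent faults: {G2 stuck-at-1, G3 stuck-at-1} — 2 in all.

2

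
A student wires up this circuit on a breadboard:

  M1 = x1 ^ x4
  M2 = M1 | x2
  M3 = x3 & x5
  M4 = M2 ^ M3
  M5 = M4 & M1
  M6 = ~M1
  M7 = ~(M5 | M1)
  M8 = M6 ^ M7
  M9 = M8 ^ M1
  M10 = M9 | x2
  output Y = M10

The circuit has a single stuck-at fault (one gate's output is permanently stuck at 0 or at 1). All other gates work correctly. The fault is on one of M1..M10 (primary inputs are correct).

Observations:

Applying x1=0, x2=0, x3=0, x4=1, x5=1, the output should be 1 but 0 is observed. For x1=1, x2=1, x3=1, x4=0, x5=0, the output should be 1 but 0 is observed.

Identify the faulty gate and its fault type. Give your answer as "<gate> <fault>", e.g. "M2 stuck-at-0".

M10 stuck-at-0

Fault-free values for test 1 (x1=0, x2=0, x3=0, x4=1, x5=1): M1=1, M2=1, M3=0, M4=1, M5=1, M6=0, M7=0, M8=0, M9=1, M10=1, giving Y=1. Observed 0.
Test 1: faults giving observed 0 are {M1 stuck-at-0, M6 stuck-at-1, M7 stuck-at-1, M8 stuck-at-1, M9 stuck-at-0, M10 stuck-at-0}.
Test 2 (x1=1, x2=1, x3=1, x4=0, x5=0): fault-free M1=1, M2=1, M3=0, M4=1, M5=1, M6=0, M7=0, M8=0, M9=1, M10=1 → 1; observed 0. Eliminates M1 stuck-at-0, M6 stuck-at-1, M7 stuck-at-1, M8 stuck-at-1, M9 stuck-at-0.
Only M10 stuck-at-0 is consistent with every test.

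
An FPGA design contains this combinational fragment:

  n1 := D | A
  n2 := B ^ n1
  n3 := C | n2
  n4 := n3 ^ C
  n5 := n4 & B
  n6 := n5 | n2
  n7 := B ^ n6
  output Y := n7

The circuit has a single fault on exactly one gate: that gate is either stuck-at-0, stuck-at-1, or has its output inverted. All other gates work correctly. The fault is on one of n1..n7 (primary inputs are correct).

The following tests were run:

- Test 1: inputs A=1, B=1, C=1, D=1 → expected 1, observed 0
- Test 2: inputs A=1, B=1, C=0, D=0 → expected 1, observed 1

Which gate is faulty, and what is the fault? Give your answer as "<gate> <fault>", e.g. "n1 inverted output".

n3 stuck-at-0

Fault-free values for test 1 (A=1, B=1, C=1, D=1): n1=1, n2=0, n3=1, n4=0, n5=0, n6=0, n7=1, giving Y=1. Observed 0.
Test 1: faults giving observed 0 are {n1 stuck-at-0, n1 inverted output, n2 stuck-at-1, n2 inverted output, n3 stuck-at-0, n3 inverted output, n4 stuck-at-1, n4 inverted output, n5 stuck-at-1, n5 inverted output, n6 stuck-at-1, n6 inverted output, n7 stuck-at-0, n7 inverted output}.
Test 2 (A=1, B=1, C=0, D=0): fault-free n1=1, n2=0, n3=0, n4=0, n5=0, n6=0, n7=1 → 1; observed 1. Eliminates n1 stuck-at-0, n1 inverted output, n2 stuck-at-1, n2 inverted output, n3 inverted output, n4 stuck-at-1, n4 inverted output, n5 stuck-at-1, n5 inverted output, n6 stuck-at-1, n6 inverted output, n7 stuck-at-0, n7 inverted output.
Only n3 stuck-at-0 is consistent with every test.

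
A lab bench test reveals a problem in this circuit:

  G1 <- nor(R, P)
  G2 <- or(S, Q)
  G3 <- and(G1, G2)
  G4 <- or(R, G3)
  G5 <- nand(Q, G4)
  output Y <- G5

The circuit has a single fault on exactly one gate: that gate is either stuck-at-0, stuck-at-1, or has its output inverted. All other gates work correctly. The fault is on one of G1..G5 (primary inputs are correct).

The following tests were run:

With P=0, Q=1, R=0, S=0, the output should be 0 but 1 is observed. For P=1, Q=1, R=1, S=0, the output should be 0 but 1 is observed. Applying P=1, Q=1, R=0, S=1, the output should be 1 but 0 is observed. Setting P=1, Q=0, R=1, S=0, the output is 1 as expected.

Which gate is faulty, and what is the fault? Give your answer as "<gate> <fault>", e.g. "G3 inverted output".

G4 inverted output

Fault-free values for test 1 (P=0, Q=1, R=0, S=0): G1=1, G2=1, G3=1, G4=1, G5=0, giving Y=0. Observed 1.
Test 1: faults giving observed 1 are {G1 stuck-at-0, G1 inverted output, G2 stuck-at-0, G2 inverted output, G3 stuck-at-0, G3 inverted output, G4 stuck-at-0, G4 inverted output, G5 stuck-at-1, G5 inverted output}.
Test 2 (P=1, Q=1, R=1, S=0): fault-free G1=0, G2=1, G3=0, G4=1, G5=0 → 0; observed 1. Eliminates G1 stuck-at-0, G1 inverted output, G2 stuck-at-0, G2 inverted output, G3 stuck-at-0, G3 inverted output.
Test 3 (P=1, Q=1, R=0, S=1): fault-free G1=0, G2=1, G3=0, G4=0, G5=1 → 1; observed 0. Eliminates G4 stuck-at-0, G5 stuck-at-1.
Test 4 (P=1, Q=0, R=1, S=0): fault-free G1=0, G2=0, G3=0, G4=1, G5=1 → 1; observed 1. Eliminates G5 inverted output.
Only G4 inverted output is consistent with every test.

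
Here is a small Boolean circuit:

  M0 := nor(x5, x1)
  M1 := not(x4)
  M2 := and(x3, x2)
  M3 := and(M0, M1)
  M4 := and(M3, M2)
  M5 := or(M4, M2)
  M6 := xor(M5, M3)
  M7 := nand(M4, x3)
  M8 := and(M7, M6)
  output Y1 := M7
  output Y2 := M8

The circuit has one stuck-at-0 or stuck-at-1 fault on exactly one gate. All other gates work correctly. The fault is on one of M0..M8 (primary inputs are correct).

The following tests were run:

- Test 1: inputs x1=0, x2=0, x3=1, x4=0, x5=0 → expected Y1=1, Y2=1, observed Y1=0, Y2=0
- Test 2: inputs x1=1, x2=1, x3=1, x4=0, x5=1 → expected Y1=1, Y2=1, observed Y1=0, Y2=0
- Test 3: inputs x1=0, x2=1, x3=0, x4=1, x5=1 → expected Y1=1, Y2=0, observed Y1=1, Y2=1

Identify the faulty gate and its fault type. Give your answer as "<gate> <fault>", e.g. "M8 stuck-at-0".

M4 stuck-at-1

Fault-free values for test 1 (x1=0, x2=0, x3=1, x4=0, x5=0): M0=1, M1=1, M2=0, M3=1, M4=0, M5=0, M6=1, M7=1, M8=1, giving Y1=1, Y2=1. Observed Y1=0, Y2=0.
Test 1: faults giving observed Y1=0, Y2=0 are {M2 stuck-at-1, M4 stuck-at-1, M7 stuck-at-0}.
Test 2 (x1=1, x2=1, x3=1, x4=0, x5=1): fault-free M0=0, M1=1, M2=1, M3=0, M4=0, M5=1, M6=1, M7=1, M8=1 → Y1=1, Y2=1; observed Y1=0, Y2=0. Eliminates M2 stuck-at-1.
Test 3 (x1=0, x2=1, x3=0, x4=1, x5=1): fault-free M0=0, M1=0, M2=0, M3=0, M4=0, M5=0, M6=0, M7=1, M8=0 → Y1=1, Y2=0; observed Y1=1, Y2=1. Eliminates M7 stuck-at-0.
Only M4 stuck-at-1 is consistent with every test.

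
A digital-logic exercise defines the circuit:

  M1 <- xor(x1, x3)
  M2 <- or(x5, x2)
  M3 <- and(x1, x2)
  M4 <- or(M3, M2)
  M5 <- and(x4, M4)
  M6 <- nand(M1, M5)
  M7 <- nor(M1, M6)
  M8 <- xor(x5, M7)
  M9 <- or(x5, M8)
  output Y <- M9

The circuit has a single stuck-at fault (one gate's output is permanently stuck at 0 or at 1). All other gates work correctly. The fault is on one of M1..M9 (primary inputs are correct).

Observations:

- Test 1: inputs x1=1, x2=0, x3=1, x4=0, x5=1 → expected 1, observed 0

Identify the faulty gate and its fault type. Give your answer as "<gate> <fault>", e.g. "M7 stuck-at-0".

Fault-free values for test 1 (x1=1, x2=0, x3=1, x4=0, x5=1): M1=0, M2=1, M3=0, M4=1, M5=0, M6=1, M7=0, M8=1, M9=1, giving Y=1. Observed 0.
Test 1: faults giving observed 0 are {M9 stuck-at-0}.
Only M9 stuck-at-0 is consistent with every test.

M9 stuck-at-0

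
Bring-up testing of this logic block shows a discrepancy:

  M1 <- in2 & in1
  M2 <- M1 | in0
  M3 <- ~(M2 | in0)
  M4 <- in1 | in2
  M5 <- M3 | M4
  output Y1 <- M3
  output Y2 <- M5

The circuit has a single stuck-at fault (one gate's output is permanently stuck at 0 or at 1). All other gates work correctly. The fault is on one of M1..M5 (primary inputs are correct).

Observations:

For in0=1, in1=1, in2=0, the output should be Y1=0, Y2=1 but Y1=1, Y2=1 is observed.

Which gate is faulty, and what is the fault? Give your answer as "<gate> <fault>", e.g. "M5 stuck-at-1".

M3 stuck-at-1

Fault-free values for test 1 (in0=1, in1=1, in2=0): M1=0, M2=1, M3=0, M4=1, M5=1, giving Y1=0, Y2=1. Observed Y1=1, Y2=1.
Test 1: faults giving observed Y1=1, Y2=1 are {M3 stuck-at-1}.
Only M3 stuck-at-1 is consistent with every test.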